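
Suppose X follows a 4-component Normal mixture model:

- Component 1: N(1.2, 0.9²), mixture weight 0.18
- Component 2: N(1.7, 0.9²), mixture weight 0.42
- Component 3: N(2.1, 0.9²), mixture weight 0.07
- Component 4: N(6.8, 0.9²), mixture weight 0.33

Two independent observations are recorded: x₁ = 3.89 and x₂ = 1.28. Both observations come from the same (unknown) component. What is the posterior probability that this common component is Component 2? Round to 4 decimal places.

0.6976

P(component k | x) = w_k·f_k(x) / marginal(x), where marginal(x) = Σ_j w_j·f_j(x).
Since both observations come from the same component, the likelihood for component k is f_k(x₁)·f_k(x₂).
  f_1 = [(1/(0.9·√(2π)))·exp(−(3.89−1.2)²/(2·0.9²)) = 0.443269·exp(-4.46673) = 0.00509087] × [0.441521] = 0.00224773
  f_2 = [(1/(0.9·√(2π)))·exp(−(3.89−1.7)²/(2·0.9²)) = 0.443269·exp(-2.96056) = 0.022957] × [0.397537] = 0.00912625
  f_3 = [(1/(0.9·√(2π)))·exp(−(3.89−2.1)²/(2·0.9²)) = 0.443269·exp(-1.97784) = 0.0613342] × [0.29269] = 0.0179519
  f_4 = [(1/(0.9·√(2π)))·exp(−(3.89−6.8)²/(2·0.9²)) = 0.443269·exp(-5.22722) = 0.00237965] × [3.00657e-09] = 7.15459e-12
Multiply by the mixture weights:
  w_1·f_1 = 0.18 × 0.00224773 = 0.000404591
  w_2·f_2 = 0.42 × 0.00912625 = 0.00383302
  w_3·f_3 = 0.07 × 0.0179519 = 0.00125664
  w_4·f_4 = 0.33 × 7.15459e-12 = 2.36101e-12
Marginal: 0.000404591 + 0.00383302 + 0.00125664 + 2.36101e-12 = 0.00549425
P(Component 2 | x₁,x₂) ≈ 0.6976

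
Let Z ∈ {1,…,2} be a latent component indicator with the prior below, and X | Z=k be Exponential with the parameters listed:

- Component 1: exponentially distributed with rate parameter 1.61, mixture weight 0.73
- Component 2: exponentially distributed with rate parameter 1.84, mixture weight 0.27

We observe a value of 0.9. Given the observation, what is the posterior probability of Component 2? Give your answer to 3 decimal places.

Posterior ∝ prior × likelihood, so P(k | x) ∝ P(Z=k) f_k(x); normalise over all components.
Component likelihoods at x = 0.9:
  f_1 = 0.378036
  f_2 = 0.351258
Prior × likelihood for each component:
  P(Z=1)·f_1 = 0.73 × 0.378036 = 0.275966
  P(Z=2)·f_2 = 0.27 × 0.351258 = 0.0948396
Marginal: 0.275966 + 0.0948396 = 0.370806
P(Component 2 | 0.9) ≈ 0.256

0.256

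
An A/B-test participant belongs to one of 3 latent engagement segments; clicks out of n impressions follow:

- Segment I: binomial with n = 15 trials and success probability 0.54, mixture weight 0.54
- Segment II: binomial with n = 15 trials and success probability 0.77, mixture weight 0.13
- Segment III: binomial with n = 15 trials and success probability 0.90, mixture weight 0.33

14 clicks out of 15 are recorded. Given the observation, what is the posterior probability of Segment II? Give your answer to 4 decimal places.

0.0921

Posterior ∝ prior × likelihood, so P(k | x) ∝ π_k f_k(x); normalise over all components.
Component likelihoods at x = 14 clicks out of 15:
  f_I = C(15,14)·0.54^14·0.46^1 = 15·0.000179272·0.46 = 0.00123698
  f_II = C(15,14)·0.77^14·0.23^1 = 15·0.0257555·0.23 = 0.0888565
  f_III = C(15,14)·0.90^14·0.10^1 = 15·0.228768·0.1 = 0.343152
Weight by the priors:
  π_I·f_I = 0.54 × 0.00123698 = 0.000667968
  π_II·f_II = 0.13 × 0.0888565 = 0.0115513
  π_III·f_III = 0.33 × 0.343152 = 0.11324
Evidence: 0.000667968 + 0.0115513 + 0.11324 = 0.125459
Responsibility of Segment II: 0.0115513 / 0.125459 ≈ 0.0921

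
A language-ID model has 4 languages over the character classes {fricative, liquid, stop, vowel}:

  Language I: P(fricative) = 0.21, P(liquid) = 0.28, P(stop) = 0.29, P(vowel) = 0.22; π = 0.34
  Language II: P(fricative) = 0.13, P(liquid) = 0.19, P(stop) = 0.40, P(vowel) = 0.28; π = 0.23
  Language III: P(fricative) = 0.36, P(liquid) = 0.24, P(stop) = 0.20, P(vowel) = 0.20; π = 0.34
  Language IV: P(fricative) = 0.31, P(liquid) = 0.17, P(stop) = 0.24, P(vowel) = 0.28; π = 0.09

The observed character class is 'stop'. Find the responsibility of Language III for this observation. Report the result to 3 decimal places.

0.243

The responsibility of component k is π_k f_k(x) divided by Σ_j π_j f_j(x).
Evaluate each component's likelihood at the observed value:
  L_I = P(stop | comp) = 0.29
  L_II = P(stop | comp) = 0.40
  L_III = P(stop | comp) = 0.20
  L_IV = P(stop | comp) = 0.24
Weight by the priors:
  π_I·L_I = 0.34 × 0.29 = 0.0986
  π_II·L_II = 0.23 × 0.4 = 0.092
  π_III·L_III = 0.34 × 0.2 = 0.068
  π_IV·L_IV = 0.09 × 0.24 = 0.0216
Normaliser: 0.0986 + 0.092 + 0.068 + 0.0216 = 0.2802
Responsibility of Language III: 0.068 / 0.2802 ≈ 0.243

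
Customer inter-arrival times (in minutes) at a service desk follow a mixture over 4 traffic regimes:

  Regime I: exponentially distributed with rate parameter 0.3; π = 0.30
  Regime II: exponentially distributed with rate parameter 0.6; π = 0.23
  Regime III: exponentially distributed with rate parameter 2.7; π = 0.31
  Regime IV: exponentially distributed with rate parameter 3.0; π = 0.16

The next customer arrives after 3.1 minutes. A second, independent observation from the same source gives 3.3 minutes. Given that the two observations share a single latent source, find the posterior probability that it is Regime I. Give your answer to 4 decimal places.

The responsibility of component k is π_k f_k(x) divided by Σ_j π_j f_j(x).
Since both observations come from the same component, the likelihood for component k is f_k(x₁)·f_k(x₂).
  f_I = [0.118366] × [0.111473] = 0.0131946
  f_II = [0.0934036] × [0.0828415] = 0.0077377
  f_III = [0.000625632] × [0.000364586] = 2.28097e-07
  f_IV = [0.000274273] × [0.000150524] = 4.12846e-08
Prior × likelihood for each component:
  π_I·f_I = 0.30 × 0.0131946 = 0.00395839
  π_II·f_II = 0.23 × 0.0077377 = 0.00177967
  π_III·f_III = 0.31 × 2.28097e-07 = 7.071e-08
  π_IV·f_IV = 0.16 × 4.12846e-08 = 6.60554e-09
Normaliser: 0.00395839 + 0.00177967 + 7.071e-08 + 6.60554e-09 = 0.00573814
Responsibility of Regime I: 0.00395839 / 0.00573814 ≈ 0.6898

0.6898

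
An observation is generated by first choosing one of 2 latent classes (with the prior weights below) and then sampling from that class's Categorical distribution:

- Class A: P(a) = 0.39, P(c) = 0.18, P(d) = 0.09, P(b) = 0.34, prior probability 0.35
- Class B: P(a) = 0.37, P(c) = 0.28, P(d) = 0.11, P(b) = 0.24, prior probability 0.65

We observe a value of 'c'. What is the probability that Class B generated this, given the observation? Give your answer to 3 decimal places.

0.743

By Bayes' theorem, P(k | x) = π_k f_k(x) / Σ_j π_j f_j(x).
Component likelihoods at x = 'c':
  L_A = 0.18
  L_B = 0.28
Prior × likelihood for each component:
  π_A·L_A = 0.35 × 0.18 = 0.063
  π_B·L_B = 0.65 × 0.28 = 0.182
Denominator: 0.063 + 0.182 = 0.245
Responsibility of Class B: 0.182 / 0.245 ≈ 0.743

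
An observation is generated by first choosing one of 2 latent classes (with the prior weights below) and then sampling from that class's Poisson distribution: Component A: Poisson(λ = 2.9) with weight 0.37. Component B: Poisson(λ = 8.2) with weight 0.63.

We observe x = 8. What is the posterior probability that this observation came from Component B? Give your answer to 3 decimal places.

By Bayes' theorem, P(k | x) = w_k f_k(x) / Σ_j w_j f_j(x).
Component likelihoods at x = 8:
  L_A = e^(−2.9)·2.9^8/8! = 0.00682668
  L_B = e^(−8.2)·8.2^8/8! = 0.139244
Multiply by the mixture weights:
  w_A·L_A = 0.37 × 0.00682668 = 0.00252587
  w_B·L_B = 0.63 × 0.139244 = 0.0877235
Evidence: 0.00252587 + 0.0877235 = 0.0902494
P(Component B | data) ≈ 0.972

0.972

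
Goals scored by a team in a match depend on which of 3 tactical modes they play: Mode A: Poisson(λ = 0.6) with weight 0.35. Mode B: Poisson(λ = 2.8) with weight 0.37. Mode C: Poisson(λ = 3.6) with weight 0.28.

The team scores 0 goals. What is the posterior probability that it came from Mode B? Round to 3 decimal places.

0.101

P(component k | x) = π_k·f_k(x) / marginal(x), where marginal(x) = Σ_j π_j·f_j(x).
Evaluate each component's likelihood at the observed value:
  p_A = e^(−0.6)·0.6^0/0! = 0.548812
  p_B = e^(−2.8)·2.8^0/0! = 0.0608101
  p_C = e^(−3.6)·3.6^0/0! = 0.0273237
Weight by the priors:
  π_A·p_A = 0.35 × 0.548812 = 0.192084
  π_B·p_B = 0.37 × 0.0608101 = 0.0224997
  π_C·p_C = 0.28 × 0.0273237 = 0.00765064
Normaliser: 0.192084 + 0.0224997 + 0.00765064 = 0.222234
So the posterior for Mode B is 0.0224997 / 0.222234 ≈ 0.101.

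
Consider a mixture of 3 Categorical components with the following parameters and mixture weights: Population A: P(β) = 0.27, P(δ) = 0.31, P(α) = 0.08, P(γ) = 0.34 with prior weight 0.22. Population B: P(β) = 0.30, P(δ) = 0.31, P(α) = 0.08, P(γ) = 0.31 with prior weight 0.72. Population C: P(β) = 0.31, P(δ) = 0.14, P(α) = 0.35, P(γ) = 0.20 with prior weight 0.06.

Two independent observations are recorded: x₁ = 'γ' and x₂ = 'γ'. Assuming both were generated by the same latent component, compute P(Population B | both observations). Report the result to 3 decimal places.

Posterior ∝ prior × likelihood, so P(k | x) ∝ π_k f_k(x); normalise over all components.
Since both observations come from the same component, the likelihood for component k is f_k(x₁)·f_k(x₂).
  L_A = [P(γ | comp) = 0.34] × [0.34] = 0.1156
  L_B = [P(γ | comp) = 0.31] × [0.31] = 0.0961
  L_C = [P(γ | comp) = 0.20] × [0.2] = 0.04
Prior × likelihood for each component:
  π_A·L_A = 0.22 × 0.1156 = 0.025432
  π_B·L_B = 0.72 × 0.0961 = 0.069192
  π_C·L_C = 0.06 × 0.04 = 0.0024
Normaliser: 0.025432 + 0.069192 + 0.0024 = 0.097024
P(Population B | x₁,x₂) = 0.069192 / 0.097024 ≈ 0.713

0.713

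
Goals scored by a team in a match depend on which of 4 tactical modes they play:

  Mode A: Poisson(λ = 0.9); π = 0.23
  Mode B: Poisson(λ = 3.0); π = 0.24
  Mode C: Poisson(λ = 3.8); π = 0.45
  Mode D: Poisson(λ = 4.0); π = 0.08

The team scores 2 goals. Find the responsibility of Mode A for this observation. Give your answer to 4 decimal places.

By Bayes' theorem, P(k | x) = π_k f_k(x) / Σ_j π_j f_j(x).
Poisson probabilities:
  L_A = e^(−0.9)·0.9^2/2! = 0.164661
  L_B = e^(−3.0)·3.0^2/2! = 0.224042
  L_C = e^(−3.8)·3.8^2/2! = 0.161517
  L_D = e^(−4.0)·4.0^2/2! = 0.146525
Multiply by the mixture weights:
  π_A·L_A = 0.23 × 0.164661 = 0.037872
  π_B·L_B = 0.24 × 0.224042 = 0.05377
  π_C·L_C = 0.45 × 0.161517 = 0.0726826
  π_D·L_D = 0.08 × 0.146525 = 0.011722
Marginal: 0.037872 + 0.05377 + 0.0726826 + 0.011722 = 0.176047
P(Mode A | 2 goals) ≈ 0.2151

0.2151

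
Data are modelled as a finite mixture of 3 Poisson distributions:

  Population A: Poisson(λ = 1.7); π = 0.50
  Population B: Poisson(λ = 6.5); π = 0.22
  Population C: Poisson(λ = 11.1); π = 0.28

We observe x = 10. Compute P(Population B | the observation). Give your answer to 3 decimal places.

Posterior ∝ prior × likelihood, so P(k | x) ∝ π_k f_k(x); normalise over all components.
Evaluate each component's likelihood at the observed value:
  f_A = 1.01491e-05
  f_B = 0.0557772
  f_C = 0.118249
Prior × likelihood for each component:
  π_A·f_A = 0.50 × 1.01491e-05 = 5.07453e-06
  π_B·f_B = 0.22 × 0.0557772 = 0.012271
  π_C·f_C = 0.28 × 0.118249 = 0.0331098
Normaliser: 5.07453e-06 + 0.012271 + 0.0331098 = 0.0453858
Responsibility of Population B: 0.012271 / 0.0453858 ≈ 0.270

0.270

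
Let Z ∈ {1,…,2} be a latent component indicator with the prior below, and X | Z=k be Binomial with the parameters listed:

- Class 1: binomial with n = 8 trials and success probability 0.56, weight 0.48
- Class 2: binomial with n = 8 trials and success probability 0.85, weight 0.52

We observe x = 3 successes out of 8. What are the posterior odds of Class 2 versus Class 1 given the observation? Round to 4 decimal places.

0.0174

Only the two components matter; the odds are (P(Z=i) f_i(x)) / (P(Z=j) f_j(x)).
Binomial probabilities:
  p_1 = C(8,3)·0.56^3·0.44^5 = 56·0.175616·0.0164916 = 0.162187
  p_2 = C(8,3)·0.85^3·0.15^5 = 56·0.614125·7.59375e-05 = 0.00261157
0.00135801 / 0.0778497 ≈ 0.0174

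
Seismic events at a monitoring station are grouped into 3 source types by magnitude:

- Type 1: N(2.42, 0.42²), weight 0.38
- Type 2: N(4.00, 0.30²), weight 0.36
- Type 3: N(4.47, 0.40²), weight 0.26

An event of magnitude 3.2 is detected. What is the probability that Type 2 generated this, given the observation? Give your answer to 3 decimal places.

0.172

The responsibility of component k is π_k f_k(x) divided by Σ_j π_j f_j(x).
Evaluate each component's likelihood at the observed value:
  L_1 = (1/(0.42·√(2π)))·exp(−(3.2−2.42)²/(2·0.42²)) = 0.949863·exp(-1.72449) = 0.169326
  L_2 = (1/(0.30·√(2π)))·exp(−(3.2−4.00)²/(2·0.30²)) = 1.329808·exp(-3.55556) = 0.0379866
  L_3 = (1/(0.40·√(2π)))·exp(−(3.2−4.47)²/(2·0.40²)) = 0.997356·exp(-5.04031) = 0.00645461
Multiply by the mixture weights:
  π_1·L_1 = 0.38 × 0.169326 = 0.064344
  π_2·L_2 = 0.36 × 0.0379866 = 0.0136752
  π_3·L_3 = 0.26 × 0.00645461 = 0.0016782
Normaliser: 0.064344 + 0.0136752 + 0.0016782 = 0.0796974
P(Type 2 | x) = 0.0136752 / 0.0796974 ≈ 0.172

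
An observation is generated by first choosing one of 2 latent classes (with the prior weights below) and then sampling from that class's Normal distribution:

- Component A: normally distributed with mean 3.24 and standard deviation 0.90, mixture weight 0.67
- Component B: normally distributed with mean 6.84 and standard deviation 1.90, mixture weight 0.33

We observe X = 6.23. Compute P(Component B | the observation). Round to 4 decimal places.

Apply Bayes' rule: the posterior for each component is proportional to its prior times its likelihood at x.
Normal densities:
  p_A = 0.00177819
  p_B = 0.199422
Weight by the priors:
  P(Z=A)·p_A = 0.67 × 0.00177819 = 0.00119139
  P(Z=B)·p_B = 0.33 × 0.199422 = 0.0658094
Denominator: 0.00119139 + 0.0658094 = 0.0670008
Responsibility of Component B: 0.0658094 / 0.0670008 ≈ 0.9822

0.9822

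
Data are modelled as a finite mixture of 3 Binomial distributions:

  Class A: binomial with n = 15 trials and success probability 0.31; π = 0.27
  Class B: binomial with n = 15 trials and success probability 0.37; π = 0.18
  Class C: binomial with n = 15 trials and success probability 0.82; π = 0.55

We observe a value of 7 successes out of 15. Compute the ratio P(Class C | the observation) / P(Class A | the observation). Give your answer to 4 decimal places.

Since P(k|x) ∝ π_k f_k(x), the posterior odds are π_i f_i(x) / (π_j f_j(x)).
Component likelihoods at x = 7 successes out of 15:
  p_A = 0.0909648
  p_B = 0.151595
  p_C = 0.00176777
Posterior odds = (π_C·p_C) / (π_A·p_A) = (0.55·0.00176777) / (0.27·0.0909648) = 0.000972273 / 0.0245605 ≈ 0.0396

0.0396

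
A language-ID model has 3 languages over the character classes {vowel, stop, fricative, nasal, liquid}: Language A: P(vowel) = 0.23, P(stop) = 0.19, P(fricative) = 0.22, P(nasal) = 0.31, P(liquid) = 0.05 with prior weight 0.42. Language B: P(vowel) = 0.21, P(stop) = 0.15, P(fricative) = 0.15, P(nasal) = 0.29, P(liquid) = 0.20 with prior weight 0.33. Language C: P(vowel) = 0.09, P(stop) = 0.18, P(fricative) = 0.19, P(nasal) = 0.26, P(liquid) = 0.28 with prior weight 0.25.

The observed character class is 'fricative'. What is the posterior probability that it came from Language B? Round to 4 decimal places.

0.2614

The responsibility of component k is w_k f_k(x) divided by Σ_j w_j f_j(x).
Component likelihoods at x = 'fricative':
  f_A = P(fricative | comp) = 0.22
  f_B = P(fricative | comp) = 0.15
  f_C = P(fricative | comp) = 0.19
Unnormalised posteriors:
  w_A·f_A = 0.42 × 0.22 = 0.0924
  w_B·f_B = 0.33 × 0.15 = 0.0495
  w_C·f_C = 0.25 × 0.19 = 0.0475
Marginal: 0.0924 + 0.0495 + 0.0475 = 0.1894
Responsibility of Language B: 0.0495 / 0.1894 ≈ 0.2614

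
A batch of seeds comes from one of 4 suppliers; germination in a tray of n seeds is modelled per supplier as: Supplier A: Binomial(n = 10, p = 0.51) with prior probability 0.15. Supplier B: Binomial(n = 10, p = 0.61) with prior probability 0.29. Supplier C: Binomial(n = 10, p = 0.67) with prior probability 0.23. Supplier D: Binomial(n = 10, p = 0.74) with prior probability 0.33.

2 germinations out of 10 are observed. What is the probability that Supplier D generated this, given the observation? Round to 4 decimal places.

0.0183

By Bayes' theorem, P(k | x) = π_k f_k(x) / Σ_j π_j f_j(x).
Component likelihoods at x = 2 germinations out of 10:
  L_A = C(10,2)·0.51^2·0.49^8 = 45·0.2601·0.00332329 = 0.0388975
  L_B = C(10,2)·0.61^2·0.39^8 = 45·0.3721·0.000535201 = 0.00896167
  L_C = C(10,2)·0.67^2·0.33^8 = 45·0.4489·0.000140641 = 0.00284102
  L_D = C(10,2)·0.74^2·0.26^8 = 45·0.5476·2.08827e-05 = 0.000514592
Prior × likelihood for each component:
  π_A·L_A = 0.15 × 0.0388975 = 0.00583462
  π_B·L_B = 0.29 × 0.00896167 = 0.00259888
  π_C·L_C = 0.23 × 0.00284102 = 0.000653434
  π_D·L_D = 0.33 × 0.000514592 = 0.000169815
Sum: 0.00583462 + 0.00259888 + 0.000653434 + 0.000169815 = 0.00925676
Responsibility of Supplier D: 0.000169815 / 0.00925676 ≈ 0.0183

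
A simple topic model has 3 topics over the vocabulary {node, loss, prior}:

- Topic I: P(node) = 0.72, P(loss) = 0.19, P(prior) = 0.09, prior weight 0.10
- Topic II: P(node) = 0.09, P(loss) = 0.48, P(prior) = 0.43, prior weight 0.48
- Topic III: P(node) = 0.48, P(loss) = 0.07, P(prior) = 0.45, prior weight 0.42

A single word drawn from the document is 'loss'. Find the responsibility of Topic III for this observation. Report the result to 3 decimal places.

0.105

P(component k | x) = π_k·f_k(x) / marginal(x), where marginal(x) = Σ_j π_j·f_j(x).
Component likelihoods at x = 'loss':
  f_I = P(loss | comp) = 0.19
  f_II = P(loss | comp) = 0.48
  f_III = P(loss | comp) = 0.07
Prior × likelihood for each component:
  π_I·f_I = 0.10 × 0.19 = 0.019
  π_II·f_II = 0.48 × 0.48 = 0.2304
  π_III·f_III = 0.42 × 0.07 = 0.0294
Sum: 0.019 + 0.2304 + 0.0294 = 0.2788
Responsibility of Topic III: 0.0294 / 0.2788 ≈ 0.105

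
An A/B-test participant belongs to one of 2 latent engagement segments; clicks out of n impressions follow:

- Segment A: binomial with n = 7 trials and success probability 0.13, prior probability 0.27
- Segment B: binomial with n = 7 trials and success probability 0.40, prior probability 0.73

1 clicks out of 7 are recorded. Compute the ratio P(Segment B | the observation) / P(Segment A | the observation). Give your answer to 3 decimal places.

0.895

Posterior odds = (π_i f_i(x)) / (π_j f_j(x)); the normalising sum cancels.
Component likelihoods at x = 1 clicks out of 7:
  L_A = C(7,1)·0.13^1·0.87^6 = 7·0.13·0.433626 = 0.3946
  L_B = C(7,1)·0.40^1·0.60^6 = 7·0.4·0.046656 = 0.130637
Posterior odds = (π_B·L_B) / (π_A·L_A) = (0.73·0.130637) / (0.27·0.3946) = 0.0953649 / 0.106542 ≈ 0.895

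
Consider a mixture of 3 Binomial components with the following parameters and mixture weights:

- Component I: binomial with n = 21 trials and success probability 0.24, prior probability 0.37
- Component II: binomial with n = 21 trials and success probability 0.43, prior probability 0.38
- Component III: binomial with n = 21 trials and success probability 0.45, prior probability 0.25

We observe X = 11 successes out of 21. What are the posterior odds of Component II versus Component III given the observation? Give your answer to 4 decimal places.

1.3176

Only the two components matter; the odds are (π_i f_i(x)) / (π_j f_j(x)).
Evaluate each component's likelihood at the observed value:
  p_I = C(21,11)·0.24^11·0.76^10 = 352716·1.52168e-07·0.0642889 = 0.00345052
  p_II = C(21,11)·0.43^11·0.57^10 = 352716·9.29294e-05·0.00362033 = 0.118666
  p_III = C(21,11)·0.45^11·0.55^10 = 352716·0.000153228·0.00253295 = 0.136896
Posterior odds = (π_II·p_II) / (π_III·p_III) = (0.38·0.118666) / (0.25·0.136896) = 0.0450931 / 0.0342239 ≈ 1.3176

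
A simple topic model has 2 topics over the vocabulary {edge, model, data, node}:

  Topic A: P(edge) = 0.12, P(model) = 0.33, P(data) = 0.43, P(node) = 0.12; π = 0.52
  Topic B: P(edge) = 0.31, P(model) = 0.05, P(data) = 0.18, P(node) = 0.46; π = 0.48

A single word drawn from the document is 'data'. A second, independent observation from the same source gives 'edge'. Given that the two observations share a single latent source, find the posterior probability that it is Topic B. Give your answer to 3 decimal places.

0.500

By Bayes' theorem, P(k | x) = w_k f_k(x) / Σ_j w_j f_j(x).
Since both observations come from the same component, the likelihood for component k is f_k(x₁)·f_k(x₂).
  p_A = [P(data | comp) = 0.43] × [0.12] = 0.0516
  p_B = [P(data | comp) = 0.18] × [0.31] = 0.0558
Unnormalised posteriors:
  w_A·p_A = 0.52 × 0.0516 = 0.026832
  w_B·p_B = 0.48 × 0.0558 = 0.026784
Marginal: 0.026832 + 0.026784 = 0.053616
P(Topic B | x) = 0.026784 / 0.053616 ≈ 0.500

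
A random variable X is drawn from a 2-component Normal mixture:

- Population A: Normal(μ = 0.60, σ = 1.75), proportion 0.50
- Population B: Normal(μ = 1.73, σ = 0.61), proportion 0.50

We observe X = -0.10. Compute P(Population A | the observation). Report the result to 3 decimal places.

0.967

P(component k | x) = π_k·f_k(x) / marginal(x), where marginal(x) = Σ_j π_j·f_j(x).
Evaluate each component's likelihood at the observed value:
  f_A = 0.21044
  f_B = 0.00726533
Prior × likelihood for each component:
  π_A·f_A = 0.50 × 0.21044 = 0.10522
  π_B·f_B = 0.50 × 0.00726533 = 0.00363266
Marginal: 0.10522 + 0.00363266 = 0.108853
P(Population A | data) = 0.10522 / 0.108853 ≈ 0.967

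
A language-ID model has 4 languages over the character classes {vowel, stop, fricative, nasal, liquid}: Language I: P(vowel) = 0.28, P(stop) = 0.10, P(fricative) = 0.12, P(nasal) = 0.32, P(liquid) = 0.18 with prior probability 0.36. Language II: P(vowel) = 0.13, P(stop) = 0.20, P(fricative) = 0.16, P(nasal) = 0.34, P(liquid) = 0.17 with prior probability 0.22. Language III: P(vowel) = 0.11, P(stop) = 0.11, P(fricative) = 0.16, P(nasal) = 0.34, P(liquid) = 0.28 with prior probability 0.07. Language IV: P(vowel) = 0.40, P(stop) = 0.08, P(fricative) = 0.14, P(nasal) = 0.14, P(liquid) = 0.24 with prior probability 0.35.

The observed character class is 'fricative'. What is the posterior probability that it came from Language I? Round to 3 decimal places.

The responsibility of component k is π_k f_k(x) divided by Σ_j π_j f_j(x).
Evaluate each component's likelihood at the observed value:
  L_I = P(fricative | comp) = 0.12
  L_II = P(fricative | comp) = 0.16
  L_III = P(fricative | comp) = 0.16
  L_IV = P(fricative | comp) = 0.14
Weight by the priors:
  π_I·L_I = 0.36 × 0.12 = 0.0432
  π_II·L_II = 0.22 × 0.16 = 0.0352
  π_III·L_III = 0.07 × 0.16 = 0.0112
  π_IV·L_IV = 0.35 × 0.14 = 0.049
Normaliser: 0.0432 + 0.0352 + 0.0112 + 0.049 = 0.1386
So the posterior for Language I is 0.0432 / 0.1386 ≈ 0.312.

0.312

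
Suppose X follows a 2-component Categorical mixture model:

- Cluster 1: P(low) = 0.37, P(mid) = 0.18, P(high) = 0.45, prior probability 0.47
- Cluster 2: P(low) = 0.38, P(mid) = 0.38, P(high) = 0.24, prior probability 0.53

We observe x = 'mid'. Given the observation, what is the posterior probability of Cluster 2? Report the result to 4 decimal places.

By Bayes' theorem, P(k | x) = P(Z=k) f_k(x) / Σ_j P(Z=j) f_j(x).
Categorical probabilities:
  f_1 = 0.18
  f_2 = 0.38
Prior × likelihood for each component:
  P(Z=1)·f_1 = 0.47 × 0.18 = 0.0846
  P(Z=2)·f_2 = 0.53 × 0.38 = 0.2014
Sum: 0.0846 + 0.2014 = 0.286
P(Cluster 2 | x) ≈ 0.7042

0.7042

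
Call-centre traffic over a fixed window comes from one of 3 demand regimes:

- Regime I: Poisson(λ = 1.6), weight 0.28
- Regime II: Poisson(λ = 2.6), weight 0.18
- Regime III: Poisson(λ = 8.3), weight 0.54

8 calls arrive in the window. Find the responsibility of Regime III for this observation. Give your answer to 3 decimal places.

0.990

Apply Bayes' rule: the posterior for each component is proportional to its prior times its likelihood at x.
Component likelihoods at x = 8 calls:
  f_I = 0.000215064
  f_II = 0.00384681
  f_III = 0.138823
Weight by the priors:
  w_I·f_I = 0.28 × 0.000215064 = 6.0218e-05
  w_II·f_II = 0.18 × 0.00384681 = 0.000692426
  w_III·f_III = 0.54 × 0.138823 = 0.0749642
Sum: 6.0218e-05 + 0.000692426 + 0.0749642 = 0.0757168
Responsibility of Regime III: 0.0749642 / 0.0757168 ≈ 0.990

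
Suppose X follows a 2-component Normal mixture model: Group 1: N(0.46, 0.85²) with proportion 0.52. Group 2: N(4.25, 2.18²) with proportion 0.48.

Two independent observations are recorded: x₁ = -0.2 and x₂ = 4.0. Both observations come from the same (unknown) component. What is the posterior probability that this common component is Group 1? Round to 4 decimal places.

0.0072

P(component k | x) = w_k·f_k(x) / marginal(x), where marginal(x) = Σ_j w_j·f_j(x).
Since both observations come from the same component, the likelihood for component k is f_k(x₁)·f_k(x₂).
  L_1 = [0.347194] × [8.0375e-05] = 2.79057e-05
  L_2 = [0.0227843] × [0.181802] = 0.00414222
Weight by the priors:
  w_1·L_1 = 0.52 × 2.79057e-05 = 1.4511e-05
  w_2·L_2 = 0.48 × 0.00414222 = 0.00198827
Evidence: 1.4511e-05 + 0.00198827 = 0.00200278
Responsibility of Group 1: 1.4511e-05 / 0.00200278 ≈ 0.0072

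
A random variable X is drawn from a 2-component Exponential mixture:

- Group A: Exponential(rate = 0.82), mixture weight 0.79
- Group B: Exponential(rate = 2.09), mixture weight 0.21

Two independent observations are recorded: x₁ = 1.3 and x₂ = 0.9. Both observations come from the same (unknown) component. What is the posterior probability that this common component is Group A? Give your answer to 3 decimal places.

0.904

By Bayes' theorem, P(k | x) = w_k f_k(x) / Σ_j w_j f_j(x).
Since both observations come from the same component, the likelihood for component k is f_k(x₁)·f_k(x₂).
  p_A = [0.282394] × [0.392017] = 0.110703
  p_B = [0.138092] × [0.318595] = 0.0439953
Multiply by the mixture weights:
  w_A·p_A = 0.79 × 0.110703 = 0.0874556
  w_B·p_B = 0.21 × 0.0439953 = 0.00923902
Marginal: 0.0874556 + 0.00923902 = 0.0966946
So the posterior for Group A is 0.0874556 / 0.0966946 ≈ 0.904.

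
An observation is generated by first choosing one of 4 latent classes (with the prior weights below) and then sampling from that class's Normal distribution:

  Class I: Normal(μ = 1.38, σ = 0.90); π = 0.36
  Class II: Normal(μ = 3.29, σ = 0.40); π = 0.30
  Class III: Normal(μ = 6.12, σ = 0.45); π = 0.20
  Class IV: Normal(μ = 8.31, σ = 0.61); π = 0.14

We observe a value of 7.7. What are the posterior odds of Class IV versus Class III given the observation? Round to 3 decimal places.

148.869

Only the two components matter; the odds are (P(Z=i) f_i(x)) / (P(Z=j) f_j(x)).
Evaluate each component's likelihood at the observed value:
  f_I = (1/(0.90·√(2π)))·exp(−(7.7−1.38)²/(2·0.90²)) = 0.443269·exp(-24.65580) = 8.68538e-12
  f_II = (1/(0.40·√(2π)))·exp(−(7.7−3.29)²/(2·0.40²)) = 0.997356·exp(-60.77531) = 4.02223e-27
  f_III = (1/(0.45·√(2π)))·exp(−(7.7−6.12)²/(2·0.45²)) = 0.886538·exp(-6.16395) = 0.00186521
  f_IV = (1/(0.61·√(2π)))·exp(−(7.7−8.31)²/(2·0.61²)) = 0.654004·exp(-0.50000) = 0.396673
Odds = (0.14/0.20) × (0.396673/0.00186521) = 0.7 × 212.669 ≈ 148.869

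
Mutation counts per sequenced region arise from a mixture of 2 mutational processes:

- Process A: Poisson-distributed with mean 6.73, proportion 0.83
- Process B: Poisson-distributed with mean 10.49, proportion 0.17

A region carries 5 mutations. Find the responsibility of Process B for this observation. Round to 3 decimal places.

0.042

Posterior ∝ prior × likelihood, so P(k | x) ∝ P(Z=k) f_k(x); normalise over all components.
Component likelihoods at x = 5 mutations:
  L_A = e^(−6.73)·6.73^5/5! = 0.137433
  L_B = e^(−10.49)·10.49^5/5! = 0.0294406
Unnormalised posteriors:
  P(Z=A)·L_A = 0.83 × 0.137433 = 0.11407
  P(Z=B)·L_B = 0.17 × 0.0294406 = 0.00500491
Denominator: 0.11407 + 0.00500491 = 0.119075
P(Process B | x) = 0.00500491 / 0.119075 ≈ 0.042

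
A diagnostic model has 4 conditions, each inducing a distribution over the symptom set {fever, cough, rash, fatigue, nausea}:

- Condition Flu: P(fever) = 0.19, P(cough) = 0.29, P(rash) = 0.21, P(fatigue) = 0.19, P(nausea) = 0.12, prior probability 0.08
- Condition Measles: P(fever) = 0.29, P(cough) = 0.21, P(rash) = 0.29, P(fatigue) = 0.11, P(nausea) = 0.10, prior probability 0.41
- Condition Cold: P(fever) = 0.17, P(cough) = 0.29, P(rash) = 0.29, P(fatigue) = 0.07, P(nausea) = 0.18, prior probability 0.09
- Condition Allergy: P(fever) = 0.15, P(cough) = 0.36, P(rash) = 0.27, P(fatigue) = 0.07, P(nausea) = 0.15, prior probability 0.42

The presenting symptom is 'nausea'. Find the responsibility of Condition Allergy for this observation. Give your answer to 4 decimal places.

Posterior ∝ prior × likelihood, so P(k | x) ∝ w_k f_k(x); normalise over all components.
Categorical probabilities:
  f_Flu = 0.12
  f_Measles = 0.1
  f_Cold = 0.18
  f_Allergy = 0.15
Multiply by the mixture weights:
  w_Flu·f_Flu = 0.08 × 0.12 = 0.0096
  w_Measles·f_Measles = 0.41 × 0.1 = 0.041
  w_Cold·f_Cold = 0.09 × 0.18 = 0.0162
  w_Allergy·f_Allergy = 0.42 × 0.15 = 0.063
Normaliser: 0.0096 + 0.041 + 0.0162 + 0.063 = 0.1298
So the posterior for Condition Allergy is 0.063 / 0.1298 ≈ 0.4854.

0.4854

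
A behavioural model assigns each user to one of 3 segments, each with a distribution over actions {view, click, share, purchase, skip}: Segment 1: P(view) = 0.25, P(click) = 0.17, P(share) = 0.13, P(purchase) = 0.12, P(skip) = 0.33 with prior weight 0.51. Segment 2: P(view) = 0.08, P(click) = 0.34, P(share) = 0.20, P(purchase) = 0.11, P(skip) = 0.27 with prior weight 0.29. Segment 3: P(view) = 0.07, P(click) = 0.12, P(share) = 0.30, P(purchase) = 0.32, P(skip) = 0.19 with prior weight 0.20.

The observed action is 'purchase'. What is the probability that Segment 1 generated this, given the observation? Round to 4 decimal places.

Apply Bayes' rule: the posterior for each component is proportional to its prior times its likelihood at x.
Categorical probabilities:
  f_1 = P(purchase | comp) = 0.12
  f_2 = P(purchase | comp) = 0.11
  f_3 = P(purchase | comp) = 0.32
Multiply by the mixture weights:
  π_1·f_1 = 0.51 × 0.12 = 0.0612
  π_2·f_2 = 0.29 × 0.11 = 0.0319
  π_3·f_3 = 0.20 × 0.32 = 0.064
Marginal: 0.0612 + 0.0319 + 0.064 = 0.1571
So the posterior for Segment 1 is 0.0612 / 0.1571 ≈ 0.3896.

0.3896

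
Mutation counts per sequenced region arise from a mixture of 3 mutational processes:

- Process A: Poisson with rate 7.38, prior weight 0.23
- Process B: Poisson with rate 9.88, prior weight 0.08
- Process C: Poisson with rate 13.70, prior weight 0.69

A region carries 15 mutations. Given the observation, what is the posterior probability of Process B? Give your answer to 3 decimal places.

0.037

Apply Bayes' rule: the posterior for each component is proportional to its prior times its likelihood at x.
Poisson probabilities:
  p_A = e^(−7.38)·7.38^15/15! = 0.00500325
  p_B = e^(−9.88)·9.88^15/15! = 0.0326607
  p_C = e^(−13.70)·13.70^15/15! = 0.0964883
Prior × likelihood for each component:
  w_A·p_A = 0.23 × 0.00500325 = 0.00115075
  w_B·p_B = 0.08 × 0.0326607 = 0.00261285
  w_C·p_C = 0.69 × 0.0964883 = 0.0665769
Marginal: 0.00115075 + 0.00261285 + 0.0665769 = 0.0703405
Responsibility of Process B: 0.00261285 / 0.0703405 ≈ 0.037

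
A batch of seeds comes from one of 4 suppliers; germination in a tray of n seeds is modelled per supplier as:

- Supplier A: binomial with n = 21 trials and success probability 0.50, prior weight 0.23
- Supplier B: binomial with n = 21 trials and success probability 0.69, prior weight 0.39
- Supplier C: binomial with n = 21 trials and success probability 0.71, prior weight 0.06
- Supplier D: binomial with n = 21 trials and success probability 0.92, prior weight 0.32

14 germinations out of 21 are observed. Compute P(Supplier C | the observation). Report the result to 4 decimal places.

0.1081

The responsibility of component k is w_k f_k(x) divided by Σ_j w_j f_j(x).
Component likelihoods at x = 14 germinations out of 21:
  f_A = 0.0554466
  f_B = 0.177388
  f_C = 0.165923
  f_D = 0.000758865
Unnormalised posteriors:
  w_A·f_A = 0.23 × 0.0554466 = 0.0127527
  w_B·f_B = 0.39 × 0.177388 = 0.0691813
  w_C·f_C = 0.06 × 0.165923 = 0.00995541
  w_D·f_D = 0.32 × 0.000758865 = 0.000242837
Marginal: 0.0127527 + 0.0691813 + 0.00995541 + 0.000242837 = 0.0921323
So the posterior for Supplier C is 0.00995541 / 0.0921323 ≈ 0.1081.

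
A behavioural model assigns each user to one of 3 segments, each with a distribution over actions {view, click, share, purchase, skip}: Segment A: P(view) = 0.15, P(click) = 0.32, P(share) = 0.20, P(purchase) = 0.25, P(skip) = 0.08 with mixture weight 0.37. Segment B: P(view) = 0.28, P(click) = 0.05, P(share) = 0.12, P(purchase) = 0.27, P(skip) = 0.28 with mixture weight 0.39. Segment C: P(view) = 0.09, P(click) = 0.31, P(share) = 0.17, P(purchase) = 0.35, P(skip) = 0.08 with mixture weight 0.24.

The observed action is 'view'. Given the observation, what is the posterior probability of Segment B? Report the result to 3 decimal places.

0.586

Posterior ∝ prior × likelihood, so P(k | x) ∝ π_k f_k(x); normalise over all components.
Component likelihoods at x = 'view':
  L_A = 0.15
  L_B = 0.28
  L_C = 0.09
Unnormalised posteriors:
  π_A·L_A = 0.37 × 0.15 = 0.0555
  π_B·L_B = 0.39 × 0.28 = 0.1092
  π_C·L_C = 0.24 × 0.09 = 0.0216
Denominator: 0.0555 + 0.1092 + 0.0216 = 0.1863
Responsibility of Segment B: 0.1092 / 0.1863 ≈ 0.586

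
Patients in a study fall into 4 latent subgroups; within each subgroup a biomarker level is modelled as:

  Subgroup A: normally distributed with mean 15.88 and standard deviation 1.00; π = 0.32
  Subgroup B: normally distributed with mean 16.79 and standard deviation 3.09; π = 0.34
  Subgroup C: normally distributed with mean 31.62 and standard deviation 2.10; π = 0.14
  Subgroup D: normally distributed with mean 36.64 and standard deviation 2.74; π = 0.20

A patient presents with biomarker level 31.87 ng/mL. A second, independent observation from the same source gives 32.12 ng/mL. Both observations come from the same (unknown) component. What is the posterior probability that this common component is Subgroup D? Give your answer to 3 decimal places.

Posterior ∝ prior × likelihood, so P(k | x) ∝ P(Z=k) f_k(x); normalise over all components.
Since both observations come from the same component, the likelihood for component k is f_k(x₁)·f_k(x₂).
  f_A = [1.20415e-56] × [2.14298e-58] = 2.58048e-114
  f_B = [8.69304e-07] × [5.83811e-07] = 5.07509e-13
  f_C = [0.188631] × [0.184663] = 0.0348333
  f_D = [0.0319936] × [0.0373454] = 0.00119481
Unnormalised posteriors:
  P(Z=A)·f_A = 0.32 × 2.58048e-114 = 8.25752e-115
  P(Z=B)·f_B = 0.34 × 5.07509e-13 = 1.72553e-13
  P(Z=C)·f_C = 0.14 × 0.0348333 = 0.00487666
  P(Z=D)·f_D = 0.20 × 0.00119481 = 0.000238963
Marginal: 8.25752e-115 + 1.72553e-13 + 0.00487666 + 0.000238963 = 0.00511562
P(Subgroup D | x) ≈ 0.047

0.047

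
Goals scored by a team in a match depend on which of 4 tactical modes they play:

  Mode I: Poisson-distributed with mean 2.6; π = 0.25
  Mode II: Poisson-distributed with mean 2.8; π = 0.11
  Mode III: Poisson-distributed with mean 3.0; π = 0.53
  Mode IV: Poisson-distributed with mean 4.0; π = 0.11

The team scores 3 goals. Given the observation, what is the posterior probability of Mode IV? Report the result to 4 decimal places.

0.0981

P(component k | x) = w_k·f_k(x) / marginal(x), where marginal(x) = Σ_j w_j·f_j(x).
Component likelihoods at x = 3 goals:
  L_I = e^(−2.6)·2.6^3/3! = 0.217572
  L_II = e^(−2.8)·2.8^3/3! = 0.222484
  L_III = e^(−3.0)·3.0^3/3! = 0.224042
  L_IV = e^(−4.0)·4.0^3/3! = 0.195367
Prior × likelihood for each component:
  w_I·L_I = 0.25 × 0.217572 = 0.054393
  w_II·L_II = 0.11 × 0.222484 = 0.0244732
  w_III·L_III = 0.53 × 0.224042 = 0.118742
  w_IV·L_IV = 0.11 × 0.195367 = 0.0214903
Normaliser: 0.054393 + 0.0244732 + 0.118742 + 0.0214903 = 0.219099
Responsibility of Mode IV: 0.0214903 / 0.219099 ≈ 0.0981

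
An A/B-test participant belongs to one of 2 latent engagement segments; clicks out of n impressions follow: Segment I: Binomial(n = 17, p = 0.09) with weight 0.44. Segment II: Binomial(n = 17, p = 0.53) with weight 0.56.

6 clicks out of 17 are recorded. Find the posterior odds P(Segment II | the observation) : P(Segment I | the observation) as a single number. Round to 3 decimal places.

The posterior odds equal the prior odds times the likelihood ratio: (w_i/w_j)·(f_i(x)/f_j(x)).
Component likelihoods at x = 6 clicks out of 17:
  f_I = 0.00233072
  f_II = 0.0678128
0.0379752 / 0.00102552 ≈ 37.030

37.030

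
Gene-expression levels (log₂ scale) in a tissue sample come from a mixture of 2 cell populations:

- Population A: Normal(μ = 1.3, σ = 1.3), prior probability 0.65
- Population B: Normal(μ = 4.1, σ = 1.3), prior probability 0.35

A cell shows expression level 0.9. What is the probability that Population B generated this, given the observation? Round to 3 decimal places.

0.027

By Bayes' theorem, P(k | x) = P(Z=k) f_k(x) / Σ_j P(Z=j) f_j(x).
Normal densities:
  L_A = 0.29269
  L_B = 0.0148332
Unnormalised posteriors:
  P(Z=A)·L_A = 0.65 × 0.29269 = 0.190249
  P(Z=B)·L_B = 0.35 × 0.0148332 = 0.00519161
Denominator: 0.190249 + 0.00519161 = 0.19544
Responsibility of Population B: 0.00519161 / 0.19544 ≈ 0.027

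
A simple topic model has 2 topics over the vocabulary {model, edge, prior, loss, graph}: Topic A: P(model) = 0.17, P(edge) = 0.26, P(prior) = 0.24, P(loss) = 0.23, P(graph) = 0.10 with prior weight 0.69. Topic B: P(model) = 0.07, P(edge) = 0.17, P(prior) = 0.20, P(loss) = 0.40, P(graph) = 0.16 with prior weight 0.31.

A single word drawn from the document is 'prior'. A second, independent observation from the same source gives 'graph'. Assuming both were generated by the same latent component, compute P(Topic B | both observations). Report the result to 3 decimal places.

0.375

The responsibility of component k is π_k f_k(x) divided by Σ_j π_j f_j(x).
Since both observations come from the same component, the likelihood for component k is f_k(x₁)·f_k(x₂).
  f_A = [P(prior | comp) = 0.24] × [0.1] = 0.024
  f_B = [P(prior | comp) = 0.20] × [0.16] = 0.032
Multiply by the mixture weights:
  π_A·f_A = 0.69 × 0.024 = 0.01656
  π_B·f_B = 0.31 × 0.032 = 0.00992
Denominator: 0.01656 + 0.00992 = 0.02648
P(Topic B | x₁,x₂) ≈ 0.375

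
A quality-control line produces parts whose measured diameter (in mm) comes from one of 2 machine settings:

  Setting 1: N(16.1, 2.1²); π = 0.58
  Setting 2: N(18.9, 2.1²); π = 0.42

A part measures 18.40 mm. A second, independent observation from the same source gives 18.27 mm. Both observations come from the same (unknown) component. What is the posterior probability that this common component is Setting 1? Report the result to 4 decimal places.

0.3235

Apply Bayes' rule: the posterior for each component is proportional to its prior times its likelihood at x.
Since both observations come from the same component, the likelihood for component k is f_k(x₁)·f_k(x₂).
  f_1 = [(1/(2.1·√(2π)))·exp(−(18.40−16.1)²/(2·2.1²)) = 0.189973·exp(-0.59977) = 0.104283] × [0.111385] = 0.0116155
  f_2 = [(1/(2.1·√(2π)))·exp(−(18.40−18.9)²/(2·2.1²)) = 0.189973·exp(-0.02834) = 0.184663] × [0.181613] = 0.0335373
Unnormalised posteriors:
  π_1·f_1 = 0.58 × 0.0116155 = 0.006737
  π_2·f_2 = 0.42 × 0.0335373 = 0.0140857
Denominator: 0.006737 + 0.0140857 = 0.0208227
Responsibility of Setting 1: 0.006737 / 0.0208227 ≈ 0.3235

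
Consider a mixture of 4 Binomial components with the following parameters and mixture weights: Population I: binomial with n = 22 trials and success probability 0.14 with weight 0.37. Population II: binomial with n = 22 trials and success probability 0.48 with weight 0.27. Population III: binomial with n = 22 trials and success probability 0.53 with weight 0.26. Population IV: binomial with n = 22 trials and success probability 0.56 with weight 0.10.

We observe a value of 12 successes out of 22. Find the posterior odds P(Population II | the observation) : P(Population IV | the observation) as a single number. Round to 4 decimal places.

Posterior odds = (π_i f_i(x)) / (π_j f_j(x)); the normalising sum cancels.
Evaluate each component's likelihood at the observed value:
  f_I = C(22,12)·0.14^12·0.86^10 = 646646·5.66939e-11·0.221302 = 8.11311e-06
  f_II = C(22,12)·0.48^12·0.52^10 = 646646·0.000149587·0.00144555 = 0.139828
  f_III = C(22,12)·0.53^12·0.47^10 = 646646·0.000491259·0.000525991 = 0.167092
  f_IV = C(22,12)·0.56^12·0.44^10 = 646646·0.000951166·0.000271974 = 0.167282
Odds = (0.27/0.10) × (0.139828/0.167282) = 2.7 × 0.835882 ≈ 2.2569

2.2569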